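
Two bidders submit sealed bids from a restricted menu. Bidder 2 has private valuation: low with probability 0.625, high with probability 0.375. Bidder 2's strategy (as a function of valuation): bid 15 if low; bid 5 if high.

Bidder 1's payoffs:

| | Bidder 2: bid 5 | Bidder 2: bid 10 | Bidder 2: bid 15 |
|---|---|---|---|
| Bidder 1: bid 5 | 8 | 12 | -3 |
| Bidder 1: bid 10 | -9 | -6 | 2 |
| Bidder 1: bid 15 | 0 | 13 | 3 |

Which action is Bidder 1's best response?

E[bid 5] = 0.625·(-3) + 0.375·(8) = 1.125
E[bid 10] = 0.625·(2) + 0.375·(-9) = -2.125
E[bid 15] = 0.625·(3) + 0.375·(0) = 1.875
Best response: bid 15 (1.875 is the largest).

bid 15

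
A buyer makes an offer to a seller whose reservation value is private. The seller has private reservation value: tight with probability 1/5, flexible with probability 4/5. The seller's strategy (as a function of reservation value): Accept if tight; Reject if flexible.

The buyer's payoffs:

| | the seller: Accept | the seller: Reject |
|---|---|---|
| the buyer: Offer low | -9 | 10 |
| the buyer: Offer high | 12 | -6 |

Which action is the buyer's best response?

Offer low

E[Offer low] = 1/5·(-9) + 4/5·(10) = 31/5
E[Offer high] = 1/5·(12) + 4/5·(-6) = -12/5
Best response: Offer low (31/5 is the largest).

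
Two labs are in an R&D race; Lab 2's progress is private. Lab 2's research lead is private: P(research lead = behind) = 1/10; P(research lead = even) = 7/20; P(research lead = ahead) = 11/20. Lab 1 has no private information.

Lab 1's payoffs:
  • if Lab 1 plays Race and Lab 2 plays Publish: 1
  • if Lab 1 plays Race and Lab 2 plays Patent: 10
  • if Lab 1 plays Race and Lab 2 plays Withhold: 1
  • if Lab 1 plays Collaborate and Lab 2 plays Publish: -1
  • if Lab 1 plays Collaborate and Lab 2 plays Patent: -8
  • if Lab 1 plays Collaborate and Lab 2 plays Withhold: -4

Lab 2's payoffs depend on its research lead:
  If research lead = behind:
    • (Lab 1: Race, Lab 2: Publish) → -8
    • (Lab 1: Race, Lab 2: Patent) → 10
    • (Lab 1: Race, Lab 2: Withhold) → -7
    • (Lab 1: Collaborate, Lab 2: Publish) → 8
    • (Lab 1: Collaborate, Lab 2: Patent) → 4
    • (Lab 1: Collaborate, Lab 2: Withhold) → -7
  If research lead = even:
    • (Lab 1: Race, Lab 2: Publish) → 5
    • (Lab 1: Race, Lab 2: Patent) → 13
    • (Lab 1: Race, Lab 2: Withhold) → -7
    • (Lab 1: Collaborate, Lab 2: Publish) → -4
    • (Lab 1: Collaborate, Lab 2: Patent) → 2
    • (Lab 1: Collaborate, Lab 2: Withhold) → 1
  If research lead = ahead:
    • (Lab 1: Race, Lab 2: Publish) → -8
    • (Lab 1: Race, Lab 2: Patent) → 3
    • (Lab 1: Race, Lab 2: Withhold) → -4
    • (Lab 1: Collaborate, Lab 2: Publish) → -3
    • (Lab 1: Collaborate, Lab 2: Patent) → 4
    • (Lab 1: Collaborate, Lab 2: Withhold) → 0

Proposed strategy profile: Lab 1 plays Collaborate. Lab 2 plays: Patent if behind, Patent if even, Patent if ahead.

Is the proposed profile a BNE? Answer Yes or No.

A profile is a BNE iff every type of every player is best-responding given beliefs about the other side.
Lab 1 plays Collaborate: E[Collaborate] = 1/10·(-8) + 7/20·(-8) + 11/20·(-8) = -8; E[Race] = 10. Not best-responding. ✗
Lab 2 (research lead behind), facing Collaborate: Publish gives 8, Patent gives 4, Withhold gives -7. Proposed Patent is not best — profitable deviation exists. ✗
Lab 2 (research lead even), facing Collaborate: Publish gives -4, Patent gives 2, Withhold gives 1. Proposed Patent is best. ✓
Lab 2 (research lead ahead), facing Collaborate: Publish gives -3, Patent gives 4, Withhold gives 0. Proposed Patent is best. ✓

No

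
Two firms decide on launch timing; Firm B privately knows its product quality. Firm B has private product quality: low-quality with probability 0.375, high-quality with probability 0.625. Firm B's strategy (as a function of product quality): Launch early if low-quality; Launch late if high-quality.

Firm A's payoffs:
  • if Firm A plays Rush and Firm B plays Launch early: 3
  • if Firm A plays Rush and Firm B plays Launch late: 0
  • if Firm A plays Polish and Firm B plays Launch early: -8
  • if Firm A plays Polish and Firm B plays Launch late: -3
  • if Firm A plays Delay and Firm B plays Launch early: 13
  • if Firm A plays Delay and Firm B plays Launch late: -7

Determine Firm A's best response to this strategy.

Rush

E[Rush] = 0.375·(3) + 0.625·(0) = 1.125
E[Polish] = 0.375·(-8) + 0.625·(-3) = -4.875
E[Delay] = 0.375·(13) + 0.625·(-7) = 0.5
Best response: Rush (1.125 is the largest).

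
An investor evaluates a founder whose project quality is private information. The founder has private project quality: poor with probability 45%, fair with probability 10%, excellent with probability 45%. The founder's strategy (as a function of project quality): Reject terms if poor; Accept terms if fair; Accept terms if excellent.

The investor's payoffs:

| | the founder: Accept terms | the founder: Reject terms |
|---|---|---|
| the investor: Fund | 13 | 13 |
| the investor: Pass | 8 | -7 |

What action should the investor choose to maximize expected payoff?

Compute the investor's expected payoff for each action, taking the expectation over the founder's type.
E[Fund] = 0.45·(13) + 0.1·(13) + 0.45·(13) = 13
E[Pass] = 0.45·(-7) + 0.1·(8) + 0.45·(8) = 1.25
Best response: Fund (13 is the largest).

Fund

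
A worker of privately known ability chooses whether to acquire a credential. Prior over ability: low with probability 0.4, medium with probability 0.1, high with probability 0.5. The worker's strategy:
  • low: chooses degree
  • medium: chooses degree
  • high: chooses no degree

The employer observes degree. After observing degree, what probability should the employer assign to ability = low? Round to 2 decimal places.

P(degree) = 0.4·1 + 0.1·1 + 0.5·0 = 0.5
P(low | degree) = (0.4·1) / 0.5 = 0.4 / 0.5 = 0.8

0.80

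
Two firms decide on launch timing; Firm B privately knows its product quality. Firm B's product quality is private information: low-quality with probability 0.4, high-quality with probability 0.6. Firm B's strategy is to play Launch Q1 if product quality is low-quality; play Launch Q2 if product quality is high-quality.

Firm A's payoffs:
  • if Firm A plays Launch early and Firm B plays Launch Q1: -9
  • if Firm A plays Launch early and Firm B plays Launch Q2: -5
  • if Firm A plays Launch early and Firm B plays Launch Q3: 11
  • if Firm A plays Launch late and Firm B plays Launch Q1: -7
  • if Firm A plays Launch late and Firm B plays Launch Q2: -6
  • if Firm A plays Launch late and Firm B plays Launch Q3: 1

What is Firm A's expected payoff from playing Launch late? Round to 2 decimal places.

-6.40

E[Launch late] = 0.4·(-7) + 0.6·(-6) = (-2.8) + (-3.6) = -6.4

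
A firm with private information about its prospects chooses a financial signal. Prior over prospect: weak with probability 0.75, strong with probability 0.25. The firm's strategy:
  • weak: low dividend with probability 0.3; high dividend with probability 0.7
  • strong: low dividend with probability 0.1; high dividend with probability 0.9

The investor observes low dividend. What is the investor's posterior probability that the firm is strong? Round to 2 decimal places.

0.10

Apply Bayes' rule using the sender's strategy as the likelihood.
P(low dividend) = 0.75·0.3 + 0.25·0.1 = 0.25
P(strong | low dividend) = (0.25·0.1) / 0.25 = 0.025 / 0.25 = 0.1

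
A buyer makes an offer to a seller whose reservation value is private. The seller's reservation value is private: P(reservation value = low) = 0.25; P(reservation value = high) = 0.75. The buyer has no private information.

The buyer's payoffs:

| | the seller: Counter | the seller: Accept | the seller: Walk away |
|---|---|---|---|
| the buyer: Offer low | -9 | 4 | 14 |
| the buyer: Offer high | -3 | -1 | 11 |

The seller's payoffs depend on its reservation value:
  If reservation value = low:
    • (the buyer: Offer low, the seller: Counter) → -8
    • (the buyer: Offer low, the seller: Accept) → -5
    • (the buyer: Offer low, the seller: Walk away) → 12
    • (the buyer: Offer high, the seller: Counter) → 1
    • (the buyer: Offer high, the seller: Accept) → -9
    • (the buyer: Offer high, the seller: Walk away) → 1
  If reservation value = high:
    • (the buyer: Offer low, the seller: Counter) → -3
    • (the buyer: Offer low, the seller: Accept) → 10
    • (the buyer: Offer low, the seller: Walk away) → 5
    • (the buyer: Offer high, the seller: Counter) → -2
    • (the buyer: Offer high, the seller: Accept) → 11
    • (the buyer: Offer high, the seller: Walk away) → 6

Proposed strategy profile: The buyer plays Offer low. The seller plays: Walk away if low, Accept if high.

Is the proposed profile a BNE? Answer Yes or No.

A profile is a BNE iff every type of every player is best-responding given beliefs about the other side.
The buyer plays Offer low: E[Offer low] = 0.25·(14) + 0.75·(4) = 6.5; E[Offer high] = 2. Best-responding. ✓
The seller (reservation value low), facing Offer low: Counter gives -8, Accept gives -5, Walk away gives 12. Proposed Walk away is best. ✓
The seller (reservation value high), facing Offer low: Counter gives -3, Accept gives 10, Walk away gives 5. Proposed Accept is best. ✓

Yes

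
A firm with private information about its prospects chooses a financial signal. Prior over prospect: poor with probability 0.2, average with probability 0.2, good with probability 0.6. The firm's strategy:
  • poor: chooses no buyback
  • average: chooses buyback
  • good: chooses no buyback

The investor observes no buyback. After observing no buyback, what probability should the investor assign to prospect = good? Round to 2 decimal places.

P(no buyback) = 0.2·1 + 0.2·0 + 0.6·1 = 0.8
P(good | no buyback) = (0.6·1) / 0.8 = 0.6 / 0.8 = 0.75

0.75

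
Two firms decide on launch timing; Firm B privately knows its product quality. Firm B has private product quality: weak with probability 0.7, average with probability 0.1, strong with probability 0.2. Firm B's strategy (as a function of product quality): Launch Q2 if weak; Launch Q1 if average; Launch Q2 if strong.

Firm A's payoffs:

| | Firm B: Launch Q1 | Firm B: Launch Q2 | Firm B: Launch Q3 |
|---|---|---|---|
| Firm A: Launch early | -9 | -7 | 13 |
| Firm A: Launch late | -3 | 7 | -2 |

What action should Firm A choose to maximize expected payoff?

Launch late

Compute Firm A's expected payoff for each action, taking the expectation over Firm B's type.
E[Launch early] = 0.7·(-7) + 0.1·(-9) + 0.2·(-7) = -7.2
E[Launch late] = 0.7·(7) + 0.1·(-3) + 0.2·(7) = 6
Best response: Launch late (6 is the largest).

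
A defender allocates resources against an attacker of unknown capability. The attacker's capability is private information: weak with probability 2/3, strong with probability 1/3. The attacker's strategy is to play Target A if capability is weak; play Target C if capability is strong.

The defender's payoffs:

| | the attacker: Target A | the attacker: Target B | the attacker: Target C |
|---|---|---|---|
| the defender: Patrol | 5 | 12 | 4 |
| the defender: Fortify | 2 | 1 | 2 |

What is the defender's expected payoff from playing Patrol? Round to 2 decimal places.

E[Patrol] = 2/3·5 + 1/3·4 = 10/3 + 4/3 = 14/3

4.67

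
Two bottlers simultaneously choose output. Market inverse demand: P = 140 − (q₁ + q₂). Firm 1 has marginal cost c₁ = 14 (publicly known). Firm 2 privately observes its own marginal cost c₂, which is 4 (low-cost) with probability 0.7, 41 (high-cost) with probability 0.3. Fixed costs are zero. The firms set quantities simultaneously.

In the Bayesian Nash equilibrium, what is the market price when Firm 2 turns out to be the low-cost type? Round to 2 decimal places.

50.82

Firm 2 with cost c maximizes (140 − (q₁+q₂) − c)·q₂, giving q₂(c) = (140 − c − q₁)/2.
E[c₂] = 0.7·4 + 0.3·41 = 15.1
Firm 1's FOC against E[q₂] yields q₁ = (140 − 2·14 + E[c₂])/3 = (140 − 28 + 15.1)/3 = 42.3667.
q₂(low-cost) = 46.8167, so P = 140 − (42.3667 + 46.8167) = 50.8167.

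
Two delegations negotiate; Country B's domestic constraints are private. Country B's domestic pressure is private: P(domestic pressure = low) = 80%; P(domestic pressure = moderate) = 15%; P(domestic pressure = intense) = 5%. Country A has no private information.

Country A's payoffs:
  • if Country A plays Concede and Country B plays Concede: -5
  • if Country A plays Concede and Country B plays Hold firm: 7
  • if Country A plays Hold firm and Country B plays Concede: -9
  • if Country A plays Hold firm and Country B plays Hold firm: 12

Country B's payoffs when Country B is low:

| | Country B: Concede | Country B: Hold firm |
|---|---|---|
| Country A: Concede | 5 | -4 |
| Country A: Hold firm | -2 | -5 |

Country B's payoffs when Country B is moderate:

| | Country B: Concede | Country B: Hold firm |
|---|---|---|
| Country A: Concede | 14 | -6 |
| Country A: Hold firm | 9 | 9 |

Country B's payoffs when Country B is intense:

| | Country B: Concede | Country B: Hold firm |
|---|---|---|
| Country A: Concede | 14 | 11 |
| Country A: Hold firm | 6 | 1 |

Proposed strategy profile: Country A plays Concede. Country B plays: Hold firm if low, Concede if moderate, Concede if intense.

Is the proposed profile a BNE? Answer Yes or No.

Country A plays Concede: E[Concede] = 0.8·(7) + 0.15·(-5) + 0.05·(-5) = 4.6; E[Hold firm] = 7.8. Not best-responding. ✗
Country B (domestic pressure low), facing Concede: Concede gives 5, Hold firm gives -4. Proposed Hold firm is not best — profitable deviation exists. ✗
Country B (domestic pressure moderate), facing Concede: Concede gives 14, Hold firm gives -6. Proposed Concede is best. ✓
Country B (domestic pressure intense), facing Concede: Concede gives 14, Hold firm gives 11. Proposed Concede is best. ✓

No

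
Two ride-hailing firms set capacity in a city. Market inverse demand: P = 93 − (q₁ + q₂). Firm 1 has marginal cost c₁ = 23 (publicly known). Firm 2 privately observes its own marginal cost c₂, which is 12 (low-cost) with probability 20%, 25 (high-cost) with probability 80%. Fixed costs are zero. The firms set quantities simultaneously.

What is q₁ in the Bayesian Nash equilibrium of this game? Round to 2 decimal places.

Firm 2 with cost c maximizes (93 − (q₁+q₂) − c)·q₂, giving q₂(c) = (93 − c − q₁)/2.
E[c₂] = 0.2·12 + 0.8·25 = 22.4
Firm 1's FOC against E[q₂] yields q₁ = (93 − 2·23 + E[c₂])/3 = (93 − 46 + 22.4)/3 = 23.1333.

23.13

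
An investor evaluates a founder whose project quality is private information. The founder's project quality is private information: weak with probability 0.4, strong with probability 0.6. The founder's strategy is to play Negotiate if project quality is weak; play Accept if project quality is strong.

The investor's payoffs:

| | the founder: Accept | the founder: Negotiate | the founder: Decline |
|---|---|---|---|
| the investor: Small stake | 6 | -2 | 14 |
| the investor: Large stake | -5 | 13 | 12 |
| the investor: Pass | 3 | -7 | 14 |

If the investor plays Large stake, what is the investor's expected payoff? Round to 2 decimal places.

2.20

E[Large stake] = 0.4·13 + 0.6·(-5) = 5.2 + (-3) = 2.2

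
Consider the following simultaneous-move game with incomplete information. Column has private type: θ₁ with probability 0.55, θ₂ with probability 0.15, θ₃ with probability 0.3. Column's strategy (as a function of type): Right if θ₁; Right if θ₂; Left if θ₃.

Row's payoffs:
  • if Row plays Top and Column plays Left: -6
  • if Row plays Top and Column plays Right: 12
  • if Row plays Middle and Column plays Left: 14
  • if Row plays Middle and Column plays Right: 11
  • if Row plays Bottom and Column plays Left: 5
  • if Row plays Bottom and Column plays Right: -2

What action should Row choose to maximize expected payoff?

Middle

E[Top] = 0.55·(12) + 0.15·(12) + 0.3·(-6) = 6.6
E[Middle] = 0.55·(11) + 0.15·(11) + 0.3·(14) = 11.9
E[Bottom] = 0.55·(-2) + 0.15·(-2) + 0.3·(5) = 0.1
Best response: Middle (11.9 is the largest).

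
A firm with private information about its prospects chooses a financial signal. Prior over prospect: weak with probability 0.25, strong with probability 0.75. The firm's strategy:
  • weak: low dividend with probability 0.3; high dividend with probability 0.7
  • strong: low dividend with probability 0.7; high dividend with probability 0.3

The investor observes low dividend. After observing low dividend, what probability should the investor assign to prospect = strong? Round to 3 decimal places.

0.875

Apply Bayes' rule using the sender's strategy as the likelihood.
P(low dividend) = 0.25·0.3 + 0.75·0.7 = 0.6
P(strong | low dividend) = (0.75·0.7) / 0.6 = 0.525 / 0.6 = 0.875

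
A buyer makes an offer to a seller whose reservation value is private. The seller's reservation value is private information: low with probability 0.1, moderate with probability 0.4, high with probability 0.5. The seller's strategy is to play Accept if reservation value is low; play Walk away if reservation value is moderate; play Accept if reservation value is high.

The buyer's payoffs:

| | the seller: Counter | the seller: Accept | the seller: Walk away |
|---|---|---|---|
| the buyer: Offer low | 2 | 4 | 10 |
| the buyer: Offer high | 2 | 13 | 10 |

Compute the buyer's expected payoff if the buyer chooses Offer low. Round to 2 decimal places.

6.40

E[Offer low] = 0.1·4 + 0.4·10 + 0.5·4 = 0.4 + 4 + 2 = 6.4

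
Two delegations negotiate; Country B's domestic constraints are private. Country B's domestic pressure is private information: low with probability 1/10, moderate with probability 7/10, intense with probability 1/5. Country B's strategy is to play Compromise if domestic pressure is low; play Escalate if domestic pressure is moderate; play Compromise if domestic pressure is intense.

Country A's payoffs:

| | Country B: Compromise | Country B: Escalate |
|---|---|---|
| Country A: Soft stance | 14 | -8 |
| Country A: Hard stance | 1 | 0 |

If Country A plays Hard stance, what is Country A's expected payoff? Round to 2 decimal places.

E[Hard stance] = 1/10·1 + 7/10·0 + 1/5·1 = 1/10 + 0 + 1/5 = 3/10

0.30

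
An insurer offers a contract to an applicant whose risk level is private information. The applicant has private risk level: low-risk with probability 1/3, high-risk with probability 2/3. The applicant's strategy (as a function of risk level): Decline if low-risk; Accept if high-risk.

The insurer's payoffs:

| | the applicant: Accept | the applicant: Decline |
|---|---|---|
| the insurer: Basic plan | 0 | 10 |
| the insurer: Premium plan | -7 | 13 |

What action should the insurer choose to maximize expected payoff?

Basic plan

E[Basic plan] = 1/3·(10) + 2/3·(0) = 10/3
E[Premium plan] = 1/3·(13) + 2/3·(-7) = -1/3
Best response: Basic plan (10/3 is the largest).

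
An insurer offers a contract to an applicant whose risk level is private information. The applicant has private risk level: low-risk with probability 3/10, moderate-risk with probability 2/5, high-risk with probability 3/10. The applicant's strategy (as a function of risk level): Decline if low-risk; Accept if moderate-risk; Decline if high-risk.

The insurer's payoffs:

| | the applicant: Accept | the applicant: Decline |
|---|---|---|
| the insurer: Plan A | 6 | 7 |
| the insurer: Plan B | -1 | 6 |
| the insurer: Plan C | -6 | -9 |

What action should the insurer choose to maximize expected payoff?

Plan A

E[Plan A] = 3/10·(7) + 2/5·(6) + 3/10·(7) = 33/5
E[Plan B] = 3/10·(6) + 2/5·(-1) + 3/10·(6) = 16/5
E[Plan C] = 3/10·(-9) + 2/5·(-6) + 3/10·(-9) = -39/5
Best response: Plan A (33/5 is the largest).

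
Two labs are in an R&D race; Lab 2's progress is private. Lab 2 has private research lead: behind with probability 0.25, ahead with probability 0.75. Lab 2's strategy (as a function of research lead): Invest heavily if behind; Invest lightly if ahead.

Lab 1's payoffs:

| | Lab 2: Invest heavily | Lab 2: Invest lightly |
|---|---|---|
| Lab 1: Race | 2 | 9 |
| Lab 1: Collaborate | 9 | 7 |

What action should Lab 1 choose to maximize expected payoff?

Collaborate

E[Race] = 0.25·(2) + 0.75·(9) = 7.25
E[Collaborate] = 0.25·(9) + 0.75·(7) = 7.5
Best response: Collaborate (7.5 is the largest).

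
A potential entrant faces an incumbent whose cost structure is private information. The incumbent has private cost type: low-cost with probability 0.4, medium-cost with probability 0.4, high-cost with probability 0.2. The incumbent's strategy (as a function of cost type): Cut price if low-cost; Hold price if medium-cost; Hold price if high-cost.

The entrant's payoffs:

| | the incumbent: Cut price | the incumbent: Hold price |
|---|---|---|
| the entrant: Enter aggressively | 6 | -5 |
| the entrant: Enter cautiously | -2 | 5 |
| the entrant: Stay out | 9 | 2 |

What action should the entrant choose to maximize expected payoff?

Stay out

Compute the entrant's expected payoff for each action, taking the expectation over the incumbent's type.
E[Enter aggressively] = 0.4·(6) + 0.4·(-5) + 0.2·(-5) = -0.6
E[Enter cautiously] = 0.4·(-2) + 0.4·(5) + 0.2·(5) = 2.2
E[Stay out] = 0.4·(9) + 0.4·(2) + 0.2·(2) = 4.8
Best response: Stay out (4.8 is the largest).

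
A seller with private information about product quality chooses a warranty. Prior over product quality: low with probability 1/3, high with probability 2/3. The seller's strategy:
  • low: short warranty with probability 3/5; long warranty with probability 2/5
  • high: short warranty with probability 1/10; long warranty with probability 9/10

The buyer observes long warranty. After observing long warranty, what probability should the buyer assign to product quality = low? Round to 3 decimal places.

P(long warranty) = (1/3)·(2/5) + (2/3)·(9/10) = 11/15
P(low | long warranty) = ((1/3)·(2/5)) / (11/15) = (2/15) / (11/15) = 2/11

0.182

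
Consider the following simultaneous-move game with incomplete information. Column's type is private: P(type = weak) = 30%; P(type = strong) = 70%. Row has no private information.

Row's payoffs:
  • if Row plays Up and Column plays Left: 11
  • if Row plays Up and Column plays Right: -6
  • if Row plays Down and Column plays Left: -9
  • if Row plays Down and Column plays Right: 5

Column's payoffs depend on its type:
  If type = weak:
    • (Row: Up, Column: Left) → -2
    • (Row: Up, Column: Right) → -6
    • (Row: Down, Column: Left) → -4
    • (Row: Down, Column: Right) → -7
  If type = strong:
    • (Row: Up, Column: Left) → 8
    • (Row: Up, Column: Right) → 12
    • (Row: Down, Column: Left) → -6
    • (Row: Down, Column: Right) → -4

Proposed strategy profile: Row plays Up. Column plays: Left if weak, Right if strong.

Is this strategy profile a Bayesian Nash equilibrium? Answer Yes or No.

No

Row plays Up: E[Up] = 0.3·(11) + 0.7·(-6) = -0.9; E[Down] = 0.8. Not best-responding. ✗
Column (type weak), facing Up: Left gives -2, Right gives -6. Proposed Left is best. ✓
Column (type strong), facing Up: Left gives 8, Right gives 12. Proposed Right is best. ✓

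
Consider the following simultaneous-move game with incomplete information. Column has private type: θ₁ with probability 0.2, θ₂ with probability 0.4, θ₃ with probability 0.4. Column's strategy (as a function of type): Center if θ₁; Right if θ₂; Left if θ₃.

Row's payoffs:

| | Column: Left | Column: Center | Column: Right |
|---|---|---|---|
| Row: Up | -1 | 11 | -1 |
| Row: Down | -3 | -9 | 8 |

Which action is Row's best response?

Compute Row's expected payoff for each action, taking the expectation over Column's type.
E[Up] = 0.2·(11) + 0.4·(-1) + 0.4·(-1) = 1.4
E[Down] = 0.2·(-9) + 0.4·(8) + 0.4·(-3) = 0.2
Best response: Up (1.4 is the largest).

Up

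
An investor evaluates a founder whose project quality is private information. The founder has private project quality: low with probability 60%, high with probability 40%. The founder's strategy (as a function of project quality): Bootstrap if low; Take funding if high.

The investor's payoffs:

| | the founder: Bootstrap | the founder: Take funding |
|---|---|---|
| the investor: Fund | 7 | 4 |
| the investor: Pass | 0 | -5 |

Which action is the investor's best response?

Fund

Compute the investor's expected payoff for each action, taking the expectation over the founder's type.
E[Fund] = 0.6·(7) + 0.4·(4) = 5.8
E[Pass] = 0.6·(0) + 0.4·(-5) = -2
Best response: Fund (5.8 is the largest).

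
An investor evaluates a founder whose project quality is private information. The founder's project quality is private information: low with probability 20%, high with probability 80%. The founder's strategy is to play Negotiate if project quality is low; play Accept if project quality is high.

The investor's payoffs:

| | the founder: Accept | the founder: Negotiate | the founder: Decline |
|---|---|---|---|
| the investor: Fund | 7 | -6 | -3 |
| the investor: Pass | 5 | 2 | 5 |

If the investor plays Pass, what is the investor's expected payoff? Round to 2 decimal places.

4.40

Take the expectation over the founder's project quality, weighting each type's action by its prior probability.
E[Pass] = 0.2·2 + 0.8·5 = 0.4 + 4 = 4.4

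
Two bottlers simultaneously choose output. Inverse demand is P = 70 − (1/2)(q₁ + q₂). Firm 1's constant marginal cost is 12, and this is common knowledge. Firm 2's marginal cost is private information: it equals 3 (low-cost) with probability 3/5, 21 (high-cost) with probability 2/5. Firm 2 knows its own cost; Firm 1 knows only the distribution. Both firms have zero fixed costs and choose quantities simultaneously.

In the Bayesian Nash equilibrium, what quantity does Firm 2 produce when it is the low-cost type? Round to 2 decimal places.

Type-c best response for Firm 2: q₂(c) = (70 − c) − q₁/2.
Firm 1 maximizes expected profit; its first-order condition is 70 − q₁ − (1/2)E[q₂] − 12 = 0.
Substituting E[q₂] and solving: E[c₂] = 10.2, so q₁ = (70 − 2·12 + 10.2)/(3/2) = 37.4667.
q₂(low-cost) = (70 − 3 − (1/2)·37.4667) = 48.2667.

48.27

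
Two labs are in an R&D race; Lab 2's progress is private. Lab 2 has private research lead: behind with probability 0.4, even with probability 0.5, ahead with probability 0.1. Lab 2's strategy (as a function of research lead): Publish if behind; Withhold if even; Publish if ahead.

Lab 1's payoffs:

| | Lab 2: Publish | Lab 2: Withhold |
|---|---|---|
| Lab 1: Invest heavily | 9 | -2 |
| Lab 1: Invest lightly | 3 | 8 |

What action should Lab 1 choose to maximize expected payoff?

E[Invest heavily] = 0.4·(9) + 0.5·(-2) + 0.1·(9) = 3.5
E[Invest lightly] = 0.4·(3) + 0.5·(8) + 0.1·(3) = 5.5
Best response: Invest lightly (5.5 is the largest).

Invest lightly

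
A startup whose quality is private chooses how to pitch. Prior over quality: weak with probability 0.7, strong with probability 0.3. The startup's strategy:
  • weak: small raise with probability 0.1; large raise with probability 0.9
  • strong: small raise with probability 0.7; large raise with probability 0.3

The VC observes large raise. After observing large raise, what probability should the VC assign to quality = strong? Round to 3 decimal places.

0.125

P(large raise) = 0.7·0.9 + 0.3·0.3 = 0.72
P(strong | large raise) = (0.3·0.3) / 0.72 = 0.09 / 0.72 = 0.125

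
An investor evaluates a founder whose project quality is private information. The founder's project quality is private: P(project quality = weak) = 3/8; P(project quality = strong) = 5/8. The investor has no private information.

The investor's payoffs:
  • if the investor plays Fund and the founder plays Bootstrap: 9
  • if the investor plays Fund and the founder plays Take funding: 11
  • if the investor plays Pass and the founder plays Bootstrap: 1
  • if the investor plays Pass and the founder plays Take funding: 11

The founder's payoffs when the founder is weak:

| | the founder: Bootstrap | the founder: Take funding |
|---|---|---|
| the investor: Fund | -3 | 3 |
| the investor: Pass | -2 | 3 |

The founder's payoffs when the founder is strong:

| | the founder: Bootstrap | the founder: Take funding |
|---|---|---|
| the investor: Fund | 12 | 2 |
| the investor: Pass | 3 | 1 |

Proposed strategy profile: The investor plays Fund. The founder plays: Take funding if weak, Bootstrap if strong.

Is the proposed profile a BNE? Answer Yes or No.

Yes

A profile is a BNE iff every type of every player is best-responding given beliefs about the other side.
The investor plays Fund: E[Fund] = 3/8·(11) + 5/8·(9) = 39/4; E[Pass] = 19/4. Best-responding. ✓
The founder (project quality weak), facing Fund: Bootstrap gives -3, Take funding gives 3. Proposed Take funding is best. ✓
The founder (project quality strong), facing Fund: Bootstrap gives 12, Take funding gives 2. Proposed Bootstrap is best. ✓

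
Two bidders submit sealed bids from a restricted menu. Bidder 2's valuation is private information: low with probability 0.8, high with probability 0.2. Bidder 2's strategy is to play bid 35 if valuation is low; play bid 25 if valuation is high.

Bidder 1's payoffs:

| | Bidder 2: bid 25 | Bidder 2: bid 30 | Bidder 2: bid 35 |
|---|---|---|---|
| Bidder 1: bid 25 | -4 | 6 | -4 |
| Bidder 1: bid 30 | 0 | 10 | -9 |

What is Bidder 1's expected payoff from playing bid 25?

E[bid 25] = 0.8·(-4) + 0.2·(-4) = (-3.2) + (-0.8) = -4

-4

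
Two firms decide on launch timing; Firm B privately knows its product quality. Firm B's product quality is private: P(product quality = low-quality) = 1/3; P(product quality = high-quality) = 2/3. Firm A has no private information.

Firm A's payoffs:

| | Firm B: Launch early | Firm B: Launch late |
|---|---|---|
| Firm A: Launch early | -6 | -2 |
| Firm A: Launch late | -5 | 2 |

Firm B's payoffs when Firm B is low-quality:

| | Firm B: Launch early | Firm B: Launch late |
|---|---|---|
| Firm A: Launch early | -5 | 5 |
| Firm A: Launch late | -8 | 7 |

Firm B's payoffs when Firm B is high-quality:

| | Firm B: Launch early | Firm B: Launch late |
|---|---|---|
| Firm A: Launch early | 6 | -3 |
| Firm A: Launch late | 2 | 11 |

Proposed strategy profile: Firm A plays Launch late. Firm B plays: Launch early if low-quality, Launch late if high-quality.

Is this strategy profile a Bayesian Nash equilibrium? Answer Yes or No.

A profile is a BNE iff every type of every player is best-responding given beliefs about the other side.
Firm A plays Launch late: E[Launch late] = 1/3·(-5) + 2/3·(2) = -1/3; E[Launch early] = -10/3. Best-responding. ✓
Firm B (product quality low-quality), facing Launch late: Launch early gives -8, Launch late gives 7. Proposed Launch early is not best — profitable deviation exists. ✗
Firm B (product quality high-quality), facing Launch late: Launch early gives 2, Launch late gives 11. Proposed Launch late is best. ✓

No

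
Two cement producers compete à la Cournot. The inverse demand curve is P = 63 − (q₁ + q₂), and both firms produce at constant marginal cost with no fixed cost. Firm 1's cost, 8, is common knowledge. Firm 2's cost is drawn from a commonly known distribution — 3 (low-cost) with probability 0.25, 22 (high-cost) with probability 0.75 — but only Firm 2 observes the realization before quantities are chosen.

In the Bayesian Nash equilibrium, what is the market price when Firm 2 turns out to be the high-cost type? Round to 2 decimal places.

31.79

Firm 2 with cost c maximizes (63 − (q₁+q₂) − c)·q₂, giving q₂(c) = (63 − c − q₁)/2.
E[c₂] = 0.25·3 + 0.75·22 = 17.25
Firm 1's FOC against E[q₂] yields q₁ = (63 − 2·8 + E[c₂])/3 = (63 − 16 + 17.25)/3 = 21.4167.
q₂(high-cost) = 9.79167, so P = 63 − (21.4167 + 9.79167) = 31.7917.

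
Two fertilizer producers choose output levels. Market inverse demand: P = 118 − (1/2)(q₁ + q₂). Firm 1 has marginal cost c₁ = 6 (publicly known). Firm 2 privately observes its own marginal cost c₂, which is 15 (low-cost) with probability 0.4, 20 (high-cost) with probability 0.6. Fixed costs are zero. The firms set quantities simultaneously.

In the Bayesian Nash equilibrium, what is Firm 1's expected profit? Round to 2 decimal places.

Firm 2 with cost c maximizes (118 − (1/2)(q₁+q₂) − c)·q₂, giving q₂(c) = (118 − c − (1/2)q₁).
E[c₂] = 0.4·15 + 0.6·20 = 18
Firm 1's FOC against E[q₂] yields q₁ = (118 − 2·6 + E[c₂])/(3/2) = (118 − 12 + 18)/(3/2) = 82.6667.
E[P] = 118 − (1/2)·(q₁ + E[q₂]) = 47.3333; Firm 1's expected profit = (E[P] − 6)·q₁ = (47.3333 − 6)·82.6667 = 3416.89.

3416.89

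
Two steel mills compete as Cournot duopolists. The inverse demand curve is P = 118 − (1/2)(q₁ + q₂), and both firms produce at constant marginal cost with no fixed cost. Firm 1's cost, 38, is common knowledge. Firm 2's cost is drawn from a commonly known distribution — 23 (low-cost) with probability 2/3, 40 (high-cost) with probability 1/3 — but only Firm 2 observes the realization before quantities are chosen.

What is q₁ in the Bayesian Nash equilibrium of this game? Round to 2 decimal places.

47.11

Each type of Firm 2 best-responds to q₁; Firm 1 best-responds to the expected q₂ over Firm 2's types.
Firm 2 with cost c maximizes (118 − (1/2)(q₁+q₂) − c)·q₂, giving q₂(c) = (118 − c − (1/2)q₁).
E[c₂] = 2/3·23 + 1/3·40 = 28.6667
Firm 1's FOC against E[q₂] yields q₁ = (118 − 2·38 + E[c₂])/(3/2) = (118 − 76 + 28.6667)/(3/2) = 47.1111.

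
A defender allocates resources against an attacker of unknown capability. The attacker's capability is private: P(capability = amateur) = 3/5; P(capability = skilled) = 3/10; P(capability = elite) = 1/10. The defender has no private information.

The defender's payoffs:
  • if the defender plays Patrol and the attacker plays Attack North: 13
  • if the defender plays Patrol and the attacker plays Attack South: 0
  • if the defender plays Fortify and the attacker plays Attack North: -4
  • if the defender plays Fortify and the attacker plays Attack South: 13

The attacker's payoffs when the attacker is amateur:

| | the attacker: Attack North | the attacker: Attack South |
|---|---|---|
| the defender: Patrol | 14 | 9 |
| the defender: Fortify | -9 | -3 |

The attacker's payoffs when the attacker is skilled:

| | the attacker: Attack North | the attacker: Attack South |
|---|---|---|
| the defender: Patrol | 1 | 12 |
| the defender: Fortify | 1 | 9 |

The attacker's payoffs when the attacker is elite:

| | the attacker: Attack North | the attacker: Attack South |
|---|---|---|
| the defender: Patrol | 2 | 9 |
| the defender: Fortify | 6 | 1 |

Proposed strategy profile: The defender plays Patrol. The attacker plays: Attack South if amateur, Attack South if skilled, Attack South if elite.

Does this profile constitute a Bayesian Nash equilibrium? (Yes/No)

No

The defender plays Patrol: E[Patrol] = 3/5·(0) + 3/10·(0) + 1/10·(0) = 0; E[Fortify] = 13. Not best-responding. ✗
The attacker (capability amateur), facing Patrol: Attack North gives 14, Attack South gives 9. Proposed Attack South is not best — profitable deviation exists. ✗
The attacker (capability skilled), facing Patrol: Attack North gives 1, Attack South gives 12. Proposed Attack South is best. ✓
The attacker (capability elite), facing Patrol: Attack North gives 2, Attack South gives 9. Proposed Attack South is best. ✓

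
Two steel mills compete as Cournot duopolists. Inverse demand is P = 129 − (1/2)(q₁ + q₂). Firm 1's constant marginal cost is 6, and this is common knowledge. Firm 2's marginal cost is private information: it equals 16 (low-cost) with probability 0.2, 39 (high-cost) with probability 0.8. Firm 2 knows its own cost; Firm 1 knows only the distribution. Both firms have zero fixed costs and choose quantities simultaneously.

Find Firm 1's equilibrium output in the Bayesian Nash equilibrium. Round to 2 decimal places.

Type-c best response for Firm 2: q₂(c) = (129 − c) − q₁/2.
Firm 1 maximizes expected profit; its first-order condition is 129 − q₁ − (1/2)E[q₂] − 6 = 0.
Substituting E[q₂] and solving: E[c₂] = 34.4, so q₁ = (129 − 2·6 + 34.4)/(3/2) = 100.933.

100.93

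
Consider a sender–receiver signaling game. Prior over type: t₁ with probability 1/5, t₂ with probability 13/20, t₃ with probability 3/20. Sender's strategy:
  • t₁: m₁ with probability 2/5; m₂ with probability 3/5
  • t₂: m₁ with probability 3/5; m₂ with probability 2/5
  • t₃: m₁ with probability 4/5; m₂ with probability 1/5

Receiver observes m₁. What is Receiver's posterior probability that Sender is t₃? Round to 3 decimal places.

Apply Bayes' rule using the sender's strategy as the likelihood.
P(m₁) = (1/5)·(2/5) + (13/20)·(3/5) + (3/20)·(4/5) = 59/100
P(t₃ | m₁) = ((3/20)·(4/5)) / (59/100) = (3/25) / (59/100) = 12/59

0.203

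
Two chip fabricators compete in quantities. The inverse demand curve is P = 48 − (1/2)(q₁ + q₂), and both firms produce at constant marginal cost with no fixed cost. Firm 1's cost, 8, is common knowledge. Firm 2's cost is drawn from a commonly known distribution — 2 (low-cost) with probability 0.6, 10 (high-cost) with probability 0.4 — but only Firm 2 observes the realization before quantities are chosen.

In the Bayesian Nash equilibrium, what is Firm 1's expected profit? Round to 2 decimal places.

Each type of Firm 2 best-responds to q₁; Firm 1 best-responds to the expected q₂ over Firm 2's types.
Firm 2 with cost c maximizes (48 − (1/2)(q₁+q₂) − c)·q₂, giving q₂(c) = (48 − c − (1/2)q₁).
E[c₂] = 0.6·2 + 0.4·10 = 5.2
Firm 1's FOC against E[q₂] yields q₁ = (48 − 2·8 + E[c₂])/(3/2) = (48 − 16 + 5.2)/(3/2) = 24.8.
E[P] = 48 − (1/2)·(q₁ + E[q₂]) = 20.4; Firm 1's expected profit = (E[P] − 8)·q₁ = (20.4 − 8)·24.8 = 307.52.

307.52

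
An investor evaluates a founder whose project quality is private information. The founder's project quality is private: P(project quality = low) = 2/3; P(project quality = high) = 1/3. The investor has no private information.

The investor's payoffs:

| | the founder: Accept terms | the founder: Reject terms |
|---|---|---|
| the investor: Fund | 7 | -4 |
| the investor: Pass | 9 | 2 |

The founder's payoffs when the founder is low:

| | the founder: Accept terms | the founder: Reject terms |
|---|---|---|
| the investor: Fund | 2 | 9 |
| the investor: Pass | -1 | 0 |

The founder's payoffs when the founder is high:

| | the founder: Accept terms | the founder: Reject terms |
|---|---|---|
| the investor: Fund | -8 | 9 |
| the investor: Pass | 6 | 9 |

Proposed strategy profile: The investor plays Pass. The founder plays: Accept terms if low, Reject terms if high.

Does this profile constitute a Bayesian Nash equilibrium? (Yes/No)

A profile is a BNE iff every type of every player is best-responding given beliefs about the other side.
The investor plays Pass: E[Pass] = 2/3·(9) + 1/3·(2) = 20/3; E[Fund] = 10/3. Best-responding. ✓
The founder (project quality low), facing Pass: Accept terms gives -1, Reject terms gives 0. Proposed Accept terms is not best — profitable deviation exists. ✗
The founder (project quality high), facing Pass: Accept terms gives 6, Reject terms gives 9. Proposed Reject terms is best. ✓

No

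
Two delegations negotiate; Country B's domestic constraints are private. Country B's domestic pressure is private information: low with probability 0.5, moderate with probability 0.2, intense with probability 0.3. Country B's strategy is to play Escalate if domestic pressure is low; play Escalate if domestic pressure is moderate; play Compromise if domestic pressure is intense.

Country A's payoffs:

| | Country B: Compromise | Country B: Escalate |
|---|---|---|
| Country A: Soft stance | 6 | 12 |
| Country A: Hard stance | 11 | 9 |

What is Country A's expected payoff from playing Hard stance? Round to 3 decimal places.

Take the expectation over Country B's domestic pressure, weighting each type's action by its prior probability.
E[Hard stance] = 0.5·9 + 0.2·9 + 0.3·11 = 4.5 + 1.8 + 3.3 = 9.6

9.600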